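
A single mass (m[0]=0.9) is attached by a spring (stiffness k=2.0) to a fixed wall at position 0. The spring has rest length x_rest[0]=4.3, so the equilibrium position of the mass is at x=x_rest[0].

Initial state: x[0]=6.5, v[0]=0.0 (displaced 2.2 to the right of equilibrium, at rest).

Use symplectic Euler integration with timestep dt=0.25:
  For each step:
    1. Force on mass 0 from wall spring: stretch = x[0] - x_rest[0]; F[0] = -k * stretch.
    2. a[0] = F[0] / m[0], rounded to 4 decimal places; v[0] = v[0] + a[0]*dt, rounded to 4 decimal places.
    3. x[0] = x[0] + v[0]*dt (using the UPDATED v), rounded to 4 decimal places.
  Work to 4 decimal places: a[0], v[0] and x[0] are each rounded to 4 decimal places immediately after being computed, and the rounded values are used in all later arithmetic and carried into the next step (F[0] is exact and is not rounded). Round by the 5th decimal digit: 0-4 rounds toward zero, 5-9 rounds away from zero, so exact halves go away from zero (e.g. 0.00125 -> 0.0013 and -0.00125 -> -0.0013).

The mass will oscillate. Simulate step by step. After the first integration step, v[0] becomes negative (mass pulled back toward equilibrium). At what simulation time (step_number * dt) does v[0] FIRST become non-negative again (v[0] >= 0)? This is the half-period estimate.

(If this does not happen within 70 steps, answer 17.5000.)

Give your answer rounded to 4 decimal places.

Answer: 2.2500

Derivation:
Step 0: x=[6.5000] v=[0.0000]
Step 1: x=[6.1945] v=[-1.2222]
Step 2: x=[5.6258] v=[-2.2747]
Step 3: x=[4.8730] v=[-3.0113]
Step 4: x=[4.0406] v=[-3.3296]
Step 5: x=[3.2442] v=[-3.1855]
Step 6: x=[2.5945] v=[-2.5990]
Step 7: x=[2.1816] v=[-1.6515]
Step 8: x=[2.0630] v=[-0.4746]
Step 9: x=[2.2551] v=[0.7682]
First v>=0 after going negative at step 9, time=2.2500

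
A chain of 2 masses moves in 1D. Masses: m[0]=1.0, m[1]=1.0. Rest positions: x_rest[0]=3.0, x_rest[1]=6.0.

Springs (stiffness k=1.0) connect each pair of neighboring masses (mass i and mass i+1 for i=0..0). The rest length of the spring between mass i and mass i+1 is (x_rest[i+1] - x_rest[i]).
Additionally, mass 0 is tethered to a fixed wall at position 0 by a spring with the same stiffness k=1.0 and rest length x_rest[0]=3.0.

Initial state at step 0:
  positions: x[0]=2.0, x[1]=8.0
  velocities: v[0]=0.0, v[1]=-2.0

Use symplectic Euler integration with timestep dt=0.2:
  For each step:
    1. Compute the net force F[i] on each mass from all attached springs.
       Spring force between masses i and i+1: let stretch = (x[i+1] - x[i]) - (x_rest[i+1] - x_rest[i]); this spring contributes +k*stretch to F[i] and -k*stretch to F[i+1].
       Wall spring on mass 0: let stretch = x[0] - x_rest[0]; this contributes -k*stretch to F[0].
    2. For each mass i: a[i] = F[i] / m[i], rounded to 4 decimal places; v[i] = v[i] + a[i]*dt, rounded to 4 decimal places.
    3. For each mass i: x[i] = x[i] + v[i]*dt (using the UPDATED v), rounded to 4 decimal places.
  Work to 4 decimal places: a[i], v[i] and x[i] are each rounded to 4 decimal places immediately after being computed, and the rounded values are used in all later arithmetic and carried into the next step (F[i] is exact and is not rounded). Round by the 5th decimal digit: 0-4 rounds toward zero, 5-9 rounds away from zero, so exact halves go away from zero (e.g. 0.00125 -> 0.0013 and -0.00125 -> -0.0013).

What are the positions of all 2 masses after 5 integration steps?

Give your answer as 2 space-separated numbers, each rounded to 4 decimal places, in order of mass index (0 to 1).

Answer: 3.5529 4.8549

Derivation:
Step 0: x=[2.0000 8.0000] v=[0.0000 -2.0000]
Step 1: x=[2.1600 7.4800] v=[0.8000 -2.6000]
Step 2: x=[2.4464 6.8672] v=[1.4320 -3.0640]
Step 3: x=[2.8118 6.1976] v=[1.8269 -3.3482]
Step 4: x=[3.2001 5.5125] v=[1.9417 -3.4254]
Step 5: x=[3.5529 4.8549] v=[1.7642 -3.2879]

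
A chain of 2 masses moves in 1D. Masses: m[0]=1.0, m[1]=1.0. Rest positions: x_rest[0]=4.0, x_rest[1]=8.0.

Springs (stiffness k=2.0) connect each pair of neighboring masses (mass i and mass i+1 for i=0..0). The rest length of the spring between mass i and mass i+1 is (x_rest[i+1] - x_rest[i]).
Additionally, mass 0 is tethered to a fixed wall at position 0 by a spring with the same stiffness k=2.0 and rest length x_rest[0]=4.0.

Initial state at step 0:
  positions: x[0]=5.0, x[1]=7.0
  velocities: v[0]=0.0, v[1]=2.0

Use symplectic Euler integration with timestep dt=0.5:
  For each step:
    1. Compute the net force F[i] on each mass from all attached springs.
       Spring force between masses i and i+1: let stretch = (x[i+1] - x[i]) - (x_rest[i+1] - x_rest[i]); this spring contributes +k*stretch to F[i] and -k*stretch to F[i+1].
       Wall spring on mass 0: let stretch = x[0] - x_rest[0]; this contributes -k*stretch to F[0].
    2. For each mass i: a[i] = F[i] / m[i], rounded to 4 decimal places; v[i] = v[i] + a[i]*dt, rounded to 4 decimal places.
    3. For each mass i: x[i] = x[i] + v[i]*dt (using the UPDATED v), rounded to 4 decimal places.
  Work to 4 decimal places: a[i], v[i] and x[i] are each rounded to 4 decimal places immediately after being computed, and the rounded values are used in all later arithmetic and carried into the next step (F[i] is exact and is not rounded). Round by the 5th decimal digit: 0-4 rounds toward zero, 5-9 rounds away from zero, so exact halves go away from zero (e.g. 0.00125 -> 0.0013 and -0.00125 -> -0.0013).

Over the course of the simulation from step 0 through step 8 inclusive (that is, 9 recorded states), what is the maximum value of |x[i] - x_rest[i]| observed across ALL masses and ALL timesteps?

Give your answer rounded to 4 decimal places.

Answer: 2.5625

Derivation:
Step 0: x=[5.0000 7.0000] v=[0.0000 2.0000]
Step 1: x=[3.5000 9.0000] v=[-3.0000 4.0000]
Step 2: x=[3.0000 10.2500] v=[-1.0000 2.5000]
Step 3: x=[4.6250 9.8750] v=[3.2500 -0.7500]
Step 4: x=[6.5625 8.8750] v=[3.8750 -2.0000]
Step 5: x=[6.3750 8.7188] v=[-0.3750 -0.3125]
Step 6: x=[4.1719 9.3907] v=[-4.4062 1.3437]
Step 7: x=[2.4923 9.4532] v=[-3.3593 0.1249]
Step 8: x=[3.0470 8.0352] v=[1.1093 -2.8360]
Max displacement = 2.5625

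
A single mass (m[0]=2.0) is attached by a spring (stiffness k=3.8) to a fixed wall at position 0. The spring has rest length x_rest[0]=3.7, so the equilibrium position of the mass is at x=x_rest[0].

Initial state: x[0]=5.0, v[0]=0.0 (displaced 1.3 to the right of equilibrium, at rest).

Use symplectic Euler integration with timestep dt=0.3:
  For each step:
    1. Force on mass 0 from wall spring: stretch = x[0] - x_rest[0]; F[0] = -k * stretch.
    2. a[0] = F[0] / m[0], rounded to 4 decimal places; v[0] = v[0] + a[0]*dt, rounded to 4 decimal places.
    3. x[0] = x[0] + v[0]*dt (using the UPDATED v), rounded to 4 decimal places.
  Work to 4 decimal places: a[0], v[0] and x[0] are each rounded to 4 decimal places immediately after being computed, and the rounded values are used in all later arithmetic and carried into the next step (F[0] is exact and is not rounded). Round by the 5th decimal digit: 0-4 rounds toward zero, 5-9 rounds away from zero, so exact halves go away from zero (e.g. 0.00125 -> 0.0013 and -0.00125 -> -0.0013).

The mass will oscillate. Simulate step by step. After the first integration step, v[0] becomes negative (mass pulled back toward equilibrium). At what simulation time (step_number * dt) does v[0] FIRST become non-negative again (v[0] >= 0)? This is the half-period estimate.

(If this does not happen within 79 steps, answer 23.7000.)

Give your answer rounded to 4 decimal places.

Step 0: x=[5.0000] v=[0.0000]
Step 1: x=[4.7777] v=[-0.7410]
Step 2: x=[4.3711] v=[-1.3553]
Step 3: x=[3.8498] v=[-1.7378]
Step 4: x=[3.3028] v=[-1.8232]
Step 5: x=[2.8238] v=[-1.5968]
Step 6: x=[2.4946] v=[-1.0974]
Step 7: x=[2.3715] v=[-0.4103]
Step 8: x=[2.4756] v=[0.3470]
First v>=0 after going negative at step 8, time=2.4000

Answer: 2.4000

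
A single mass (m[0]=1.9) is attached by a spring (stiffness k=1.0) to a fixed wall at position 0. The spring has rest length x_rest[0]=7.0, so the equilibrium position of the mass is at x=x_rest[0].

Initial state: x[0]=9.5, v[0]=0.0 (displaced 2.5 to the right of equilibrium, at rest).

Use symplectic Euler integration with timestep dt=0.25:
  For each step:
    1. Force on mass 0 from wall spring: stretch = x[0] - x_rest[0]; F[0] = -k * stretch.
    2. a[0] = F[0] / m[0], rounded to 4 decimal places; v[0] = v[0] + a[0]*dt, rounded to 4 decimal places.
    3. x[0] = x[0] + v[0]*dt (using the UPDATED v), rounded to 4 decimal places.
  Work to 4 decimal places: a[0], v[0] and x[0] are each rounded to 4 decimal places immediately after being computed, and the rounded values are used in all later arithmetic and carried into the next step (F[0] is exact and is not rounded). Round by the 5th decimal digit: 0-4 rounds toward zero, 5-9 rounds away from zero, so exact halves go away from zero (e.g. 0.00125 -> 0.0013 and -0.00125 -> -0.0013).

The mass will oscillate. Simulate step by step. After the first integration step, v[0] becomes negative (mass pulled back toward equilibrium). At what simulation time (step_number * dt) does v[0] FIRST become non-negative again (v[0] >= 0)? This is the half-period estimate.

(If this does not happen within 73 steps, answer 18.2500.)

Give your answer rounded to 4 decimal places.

Step 0: x=[9.5000] v=[0.0000]
Step 1: x=[9.4178] v=[-0.3290]
Step 2: x=[9.2560] v=[-0.6471]
Step 3: x=[9.0200] v=[-0.9440]
Step 4: x=[8.7176] v=[-1.2098]
Step 5: x=[8.3587] v=[-1.4358]
Step 6: x=[7.9551] v=[-1.6146]
Step 7: x=[7.5200] v=[-1.7403]
Step 8: x=[7.0678] v=[-1.8087]
Step 9: x=[6.6134] v=[-1.8176]
Step 10: x=[6.1717] v=[-1.7667]
Step 11: x=[5.7573] v=[-1.6577]
Step 12: x=[5.3838] v=[-1.4942]
Step 13: x=[5.0634] v=[-1.2816]
Step 14: x=[4.8067] v=[-1.0268]
Step 15: x=[4.6222] v=[-0.7382]
Step 16: x=[4.5159] v=[-0.4253]
Step 17: x=[4.4913] v=[-0.0985]
Step 18: x=[4.5492] v=[0.2316]
First v>=0 after going negative at step 18, time=4.5000

Answer: 4.5000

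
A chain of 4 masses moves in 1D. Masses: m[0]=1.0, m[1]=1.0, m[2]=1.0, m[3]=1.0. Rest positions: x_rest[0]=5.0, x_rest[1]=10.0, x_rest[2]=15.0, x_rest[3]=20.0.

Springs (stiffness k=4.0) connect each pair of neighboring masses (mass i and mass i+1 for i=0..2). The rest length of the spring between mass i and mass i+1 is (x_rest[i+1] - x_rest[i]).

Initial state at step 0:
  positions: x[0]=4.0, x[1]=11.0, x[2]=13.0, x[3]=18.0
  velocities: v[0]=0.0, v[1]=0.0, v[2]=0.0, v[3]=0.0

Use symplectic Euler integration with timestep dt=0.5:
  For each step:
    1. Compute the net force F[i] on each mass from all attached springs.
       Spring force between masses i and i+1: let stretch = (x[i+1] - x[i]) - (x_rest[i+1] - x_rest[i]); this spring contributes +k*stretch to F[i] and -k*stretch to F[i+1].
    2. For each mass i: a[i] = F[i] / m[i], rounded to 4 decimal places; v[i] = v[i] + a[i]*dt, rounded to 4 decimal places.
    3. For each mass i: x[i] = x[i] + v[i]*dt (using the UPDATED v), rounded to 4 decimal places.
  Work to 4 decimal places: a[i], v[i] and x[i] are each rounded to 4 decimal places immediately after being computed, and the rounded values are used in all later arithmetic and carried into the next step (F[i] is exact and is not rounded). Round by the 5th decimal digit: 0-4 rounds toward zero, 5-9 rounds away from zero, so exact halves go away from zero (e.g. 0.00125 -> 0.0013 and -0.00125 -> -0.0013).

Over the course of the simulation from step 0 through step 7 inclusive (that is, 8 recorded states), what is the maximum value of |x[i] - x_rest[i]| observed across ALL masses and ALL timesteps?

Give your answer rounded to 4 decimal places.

Answer: 4.0000

Derivation:
Step 0: x=[4.0000 11.0000 13.0000 18.0000] v=[0.0000 0.0000 0.0000 0.0000]
Step 1: x=[6.0000 6.0000 16.0000 18.0000] v=[4.0000 -10.0000 6.0000 0.0000]
Step 2: x=[3.0000 11.0000 11.0000 21.0000] v=[-6.0000 10.0000 -10.0000 6.0000]
Step 3: x=[3.0000 8.0000 16.0000 19.0000] v=[0.0000 -6.0000 10.0000 -4.0000]
Step 4: x=[3.0000 8.0000 16.0000 19.0000] v=[0.0000 0.0000 0.0000 0.0000]
Step 5: x=[3.0000 11.0000 11.0000 21.0000] v=[0.0000 6.0000 -10.0000 4.0000]
Step 6: x=[6.0000 6.0000 16.0000 18.0000] v=[6.0000 -10.0000 10.0000 -6.0000]
Step 7: x=[4.0000 11.0000 13.0000 18.0000] v=[-4.0000 10.0000 -6.0000 0.0000]
Max displacement = 4.0000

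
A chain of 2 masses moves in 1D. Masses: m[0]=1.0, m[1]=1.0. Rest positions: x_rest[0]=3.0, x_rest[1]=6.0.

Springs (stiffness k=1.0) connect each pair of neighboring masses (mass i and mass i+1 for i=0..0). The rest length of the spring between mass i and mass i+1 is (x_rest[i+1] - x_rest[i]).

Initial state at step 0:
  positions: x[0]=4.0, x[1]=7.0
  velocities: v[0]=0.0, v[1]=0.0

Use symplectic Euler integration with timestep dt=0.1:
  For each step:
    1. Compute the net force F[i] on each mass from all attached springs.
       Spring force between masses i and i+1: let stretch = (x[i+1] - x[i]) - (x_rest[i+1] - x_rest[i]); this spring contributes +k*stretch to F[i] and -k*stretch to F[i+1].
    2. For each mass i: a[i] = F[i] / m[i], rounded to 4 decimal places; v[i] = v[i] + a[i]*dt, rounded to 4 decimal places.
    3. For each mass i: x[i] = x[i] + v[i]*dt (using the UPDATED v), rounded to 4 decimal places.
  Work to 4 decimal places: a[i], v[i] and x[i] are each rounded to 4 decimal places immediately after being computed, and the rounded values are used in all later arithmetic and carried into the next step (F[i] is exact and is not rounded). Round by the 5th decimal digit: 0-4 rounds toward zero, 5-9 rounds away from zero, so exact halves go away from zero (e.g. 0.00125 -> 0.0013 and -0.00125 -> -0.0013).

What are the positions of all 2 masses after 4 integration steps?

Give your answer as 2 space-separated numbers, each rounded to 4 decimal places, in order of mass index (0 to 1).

Answer: 4.0000 7.0000

Derivation:
Step 0: x=[4.0000 7.0000] v=[0.0000 0.0000]
Step 1: x=[4.0000 7.0000] v=[0.0000 0.0000]
Step 2: x=[4.0000 7.0000] v=[0.0000 0.0000]
Step 3: x=[4.0000 7.0000] v=[0.0000 0.0000]
Step 4: x=[4.0000 7.0000] v=[0.0000 0.0000]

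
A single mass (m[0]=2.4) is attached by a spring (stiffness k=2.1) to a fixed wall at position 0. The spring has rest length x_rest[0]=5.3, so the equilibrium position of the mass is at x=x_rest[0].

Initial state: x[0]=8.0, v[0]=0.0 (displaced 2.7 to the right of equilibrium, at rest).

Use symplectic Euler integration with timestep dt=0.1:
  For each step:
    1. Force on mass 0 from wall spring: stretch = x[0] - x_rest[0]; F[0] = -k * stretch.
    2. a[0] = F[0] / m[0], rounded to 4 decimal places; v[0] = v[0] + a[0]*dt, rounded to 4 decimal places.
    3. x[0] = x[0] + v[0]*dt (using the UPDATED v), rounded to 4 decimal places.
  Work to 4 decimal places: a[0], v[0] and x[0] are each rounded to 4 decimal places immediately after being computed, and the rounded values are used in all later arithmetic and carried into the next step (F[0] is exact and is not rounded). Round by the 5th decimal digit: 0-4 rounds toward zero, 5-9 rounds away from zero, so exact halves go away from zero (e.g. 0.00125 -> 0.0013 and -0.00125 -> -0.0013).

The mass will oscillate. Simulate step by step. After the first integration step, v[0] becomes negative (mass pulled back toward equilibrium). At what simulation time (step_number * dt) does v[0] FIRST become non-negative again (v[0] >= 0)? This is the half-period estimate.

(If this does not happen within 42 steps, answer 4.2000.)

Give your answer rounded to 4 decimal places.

Step 0: x=[8.0000] v=[0.0000]
Step 1: x=[7.9764] v=[-0.2363]
Step 2: x=[7.9294] v=[-0.4705]
Step 3: x=[7.8593] v=[-0.7006]
Step 4: x=[7.7669] v=[-0.9245]
Step 5: x=[7.6529] v=[-1.1404]
Step 6: x=[7.5183] v=[-1.3463]
Step 7: x=[7.3643] v=[-1.5404]
Step 8: x=[7.1922] v=[-1.7210]
Step 9: x=[7.0035] v=[-1.8866]
Step 10: x=[6.7999] v=[-2.0357]
Step 11: x=[6.5832] v=[-2.1669]
Step 12: x=[6.3553] v=[-2.2792]
Step 13: x=[6.1182] v=[-2.3715]
Step 14: x=[5.8739] v=[-2.4431]
Step 15: x=[5.6246] v=[-2.4933]
Step 16: x=[5.3724] v=[-2.5217]
Step 17: x=[5.1196] v=[-2.5280]
Step 18: x=[4.8684] v=[-2.5122]
Step 19: x=[4.6210] v=[-2.4744]
Step 20: x=[4.3795] v=[-2.4150]
Step 21: x=[4.1461] v=[-2.3345]
Step 22: x=[3.9228] v=[-2.2335]
Step 23: x=[3.7115] v=[-2.1130]
Step 24: x=[3.5141] v=[-1.9740]
Step 25: x=[3.3323] v=[-1.8177]
Step 26: x=[3.1678] v=[-1.6455]
Step 27: x=[3.0219] v=[-1.4589]
Step 28: x=[2.8959] v=[-1.2596]
Step 29: x=[2.7910] v=[-1.0492]
Step 30: x=[2.7080] v=[-0.8297]
Step 31: x=[2.6477] v=[-0.6029]
Step 32: x=[2.6106] v=[-0.3708]
Step 33: x=[2.5971] v=[-0.1355]
Step 34: x=[2.6072] v=[0.1010]
First v>=0 after going negative at step 34, time=3.4000

Answer: 3.4000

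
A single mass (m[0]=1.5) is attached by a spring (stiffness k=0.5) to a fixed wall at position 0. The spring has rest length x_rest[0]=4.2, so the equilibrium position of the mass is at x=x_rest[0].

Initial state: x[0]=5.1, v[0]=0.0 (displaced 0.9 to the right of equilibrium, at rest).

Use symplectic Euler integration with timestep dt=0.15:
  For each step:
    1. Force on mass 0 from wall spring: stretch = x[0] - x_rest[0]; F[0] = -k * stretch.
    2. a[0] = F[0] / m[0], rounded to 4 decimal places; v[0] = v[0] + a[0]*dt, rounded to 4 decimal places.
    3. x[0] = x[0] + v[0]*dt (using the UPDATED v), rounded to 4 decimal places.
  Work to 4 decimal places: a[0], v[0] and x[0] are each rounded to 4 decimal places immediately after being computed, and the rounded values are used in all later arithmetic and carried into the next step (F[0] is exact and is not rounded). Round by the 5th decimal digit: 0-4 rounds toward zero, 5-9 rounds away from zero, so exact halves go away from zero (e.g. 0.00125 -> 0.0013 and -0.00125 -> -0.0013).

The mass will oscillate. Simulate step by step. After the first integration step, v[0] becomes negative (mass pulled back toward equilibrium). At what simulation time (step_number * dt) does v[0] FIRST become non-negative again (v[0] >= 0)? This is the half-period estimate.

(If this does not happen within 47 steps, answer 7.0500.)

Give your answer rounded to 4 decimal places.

Step 0: x=[5.1000] v=[0.0000]
Step 1: x=[5.0933] v=[-0.0450]
Step 2: x=[5.0798] v=[-0.0897]
Step 3: x=[5.0597] v=[-0.1337]
Step 4: x=[5.0332] v=[-0.1767]
Step 5: x=[5.0004] v=[-0.2184]
Step 6: x=[4.9616] v=[-0.2584]
Step 7: x=[4.9171] v=[-0.2965]
Step 8: x=[4.8672] v=[-0.3324]
Step 9: x=[4.8123] v=[-0.3658]
Step 10: x=[4.7528] v=[-0.3964]
Step 11: x=[4.6892] v=[-0.4240]
Step 12: x=[4.6219] v=[-0.4485]
Step 13: x=[4.5515] v=[-0.4696]
Step 14: x=[4.4784] v=[-0.4872]
Step 15: x=[4.4032] v=[-0.5011]
Step 16: x=[4.3265] v=[-0.5113]
Step 17: x=[4.2489] v=[-0.5176]
Step 18: x=[4.1709] v=[-0.5200]
Step 19: x=[4.0931] v=[-0.5185]
Step 20: x=[4.0161] v=[-0.5132]
Step 21: x=[3.9405] v=[-0.5040]
Step 22: x=[3.8669] v=[-0.4910]
Step 23: x=[3.7957] v=[-0.4744]
Step 24: x=[3.7276] v=[-0.4542]
Step 25: x=[3.6630] v=[-0.4306]
Step 26: x=[3.6024] v=[-0.4038]
Step 27: x=[3.5463] v=[-0.3739]
Step 28: x=[3.4951] v=[-0.3412]
Step 29: x=[3.4492] v=[-0.3060]
Step 30: x=[3.4089] v=[-0.2685]
Step 31: x=[3.3746] v=[-0.2289]
Step 32: x=[3.3465] v=[-0.1876]
Step 33: x=[3.3248] v=[-0.1449]
Step 34: x=[3.3096] v=[-0.1011]
Step 35: x=[3.3011] v=[-0.0566]
Step 36: x=[3.2993] v=[-0.0117]
Step 37: x=[3.3043] v=[0.0333]
First v>=0 after going negative at step 37, time=5.5500

Answer: 5.5500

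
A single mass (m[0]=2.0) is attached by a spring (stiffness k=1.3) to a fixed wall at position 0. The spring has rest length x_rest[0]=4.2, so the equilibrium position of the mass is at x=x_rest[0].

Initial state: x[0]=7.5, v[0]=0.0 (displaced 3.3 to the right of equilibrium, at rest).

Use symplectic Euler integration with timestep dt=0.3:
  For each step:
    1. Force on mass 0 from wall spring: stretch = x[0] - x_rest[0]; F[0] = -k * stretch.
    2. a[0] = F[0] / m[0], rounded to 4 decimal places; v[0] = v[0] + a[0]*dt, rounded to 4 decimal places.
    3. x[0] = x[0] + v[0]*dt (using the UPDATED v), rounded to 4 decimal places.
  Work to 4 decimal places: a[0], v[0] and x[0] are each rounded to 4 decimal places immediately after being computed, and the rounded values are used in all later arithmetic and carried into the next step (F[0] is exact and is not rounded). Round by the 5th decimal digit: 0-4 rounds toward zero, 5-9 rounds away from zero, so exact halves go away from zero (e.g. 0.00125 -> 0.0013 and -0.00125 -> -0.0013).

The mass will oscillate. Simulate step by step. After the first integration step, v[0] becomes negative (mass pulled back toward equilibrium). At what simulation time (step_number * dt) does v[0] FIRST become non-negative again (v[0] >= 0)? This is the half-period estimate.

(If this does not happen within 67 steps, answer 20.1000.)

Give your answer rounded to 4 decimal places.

Step 0: x=[7.5000] v=[0.0000]
Step 1: x=[7.3070] v=[-0.6435]
Step 2: x=[6.9322] v=[-1.2494]
Step 3: x=[6.3975] v=[-1.7822]
Step 4: x=[5.7343] v=[-2.2107]
Step 5: x=[4.9813] v=[-2.5099]
Step 6: x=[4.1826] v=[-2.6622]
Step 7: x=[3.3850] v=[-2.6588]
Step 8: x=[2.6350] v=[-2.4999]
Step 9: x=[1.9766] v=[-2.1947]
Step 10: x=[1.4483] v=[-1.7611]
Step 11: x=[1.0810] v=[-1.2245]
Step 12: x=[0.8961] v=[-0.6163]
Step 13: x=[0.9045] v=[0.0280]
First v>=0 after going negative at step 13, time=3.9000

Answer: 3.9000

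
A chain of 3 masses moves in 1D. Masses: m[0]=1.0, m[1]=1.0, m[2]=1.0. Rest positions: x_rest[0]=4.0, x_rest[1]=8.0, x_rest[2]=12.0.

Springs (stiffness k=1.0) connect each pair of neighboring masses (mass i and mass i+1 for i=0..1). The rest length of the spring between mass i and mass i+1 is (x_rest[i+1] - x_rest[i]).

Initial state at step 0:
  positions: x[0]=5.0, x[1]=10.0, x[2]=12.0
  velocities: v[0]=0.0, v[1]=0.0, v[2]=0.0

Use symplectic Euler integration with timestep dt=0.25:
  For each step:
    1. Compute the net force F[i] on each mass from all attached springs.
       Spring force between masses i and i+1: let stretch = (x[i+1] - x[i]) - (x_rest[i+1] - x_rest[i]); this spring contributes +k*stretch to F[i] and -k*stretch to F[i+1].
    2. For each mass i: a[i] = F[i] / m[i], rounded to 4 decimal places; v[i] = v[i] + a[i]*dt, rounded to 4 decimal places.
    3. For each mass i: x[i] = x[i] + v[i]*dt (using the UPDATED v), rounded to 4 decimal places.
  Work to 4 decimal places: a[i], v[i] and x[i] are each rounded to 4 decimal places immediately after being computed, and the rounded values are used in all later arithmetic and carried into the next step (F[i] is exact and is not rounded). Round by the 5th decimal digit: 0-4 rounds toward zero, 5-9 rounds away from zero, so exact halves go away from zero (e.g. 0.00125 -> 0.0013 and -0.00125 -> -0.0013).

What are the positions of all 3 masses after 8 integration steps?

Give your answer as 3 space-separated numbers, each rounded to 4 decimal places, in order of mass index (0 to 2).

Answer: 5.1640 8.1369 13.6994

Derivation:
Step 0: x=[5.0000 10.0000 12.0000] v=[0.0000 0.0000 0.0000]
Step 1: x=[5.0625 9.8125 12.1250] v=[0.2500 -0.7500 0.5000]
Step 2: x=[5.1719 9.4727 12.3555] v=[0.4375 -1.3594 0.9219]
Step 3: x=[5.3001 9.0442 12.6558] v=[0.5127 -1.7139 1.2012]
Step 4: x=[5.4123 8.6075 12.9804] v=[0.4487 -1.7470 1.2983]
Step 5: x=[5.4742 8.2444 13.2817] v=[0.2475 -1.4526 1.2051]
Step 6: x=[5.4592 8.0230 13.5182] v=[-0.0600 -0.8858 0.9458]
Step 7: x=[5.3544 7.9848 13.6612] v=[-0.4191 -0.1530 0.5720]
Step 8: x=[5.1640 8.1369 13.6994] v=[-0.7615 0.6085 0.1529]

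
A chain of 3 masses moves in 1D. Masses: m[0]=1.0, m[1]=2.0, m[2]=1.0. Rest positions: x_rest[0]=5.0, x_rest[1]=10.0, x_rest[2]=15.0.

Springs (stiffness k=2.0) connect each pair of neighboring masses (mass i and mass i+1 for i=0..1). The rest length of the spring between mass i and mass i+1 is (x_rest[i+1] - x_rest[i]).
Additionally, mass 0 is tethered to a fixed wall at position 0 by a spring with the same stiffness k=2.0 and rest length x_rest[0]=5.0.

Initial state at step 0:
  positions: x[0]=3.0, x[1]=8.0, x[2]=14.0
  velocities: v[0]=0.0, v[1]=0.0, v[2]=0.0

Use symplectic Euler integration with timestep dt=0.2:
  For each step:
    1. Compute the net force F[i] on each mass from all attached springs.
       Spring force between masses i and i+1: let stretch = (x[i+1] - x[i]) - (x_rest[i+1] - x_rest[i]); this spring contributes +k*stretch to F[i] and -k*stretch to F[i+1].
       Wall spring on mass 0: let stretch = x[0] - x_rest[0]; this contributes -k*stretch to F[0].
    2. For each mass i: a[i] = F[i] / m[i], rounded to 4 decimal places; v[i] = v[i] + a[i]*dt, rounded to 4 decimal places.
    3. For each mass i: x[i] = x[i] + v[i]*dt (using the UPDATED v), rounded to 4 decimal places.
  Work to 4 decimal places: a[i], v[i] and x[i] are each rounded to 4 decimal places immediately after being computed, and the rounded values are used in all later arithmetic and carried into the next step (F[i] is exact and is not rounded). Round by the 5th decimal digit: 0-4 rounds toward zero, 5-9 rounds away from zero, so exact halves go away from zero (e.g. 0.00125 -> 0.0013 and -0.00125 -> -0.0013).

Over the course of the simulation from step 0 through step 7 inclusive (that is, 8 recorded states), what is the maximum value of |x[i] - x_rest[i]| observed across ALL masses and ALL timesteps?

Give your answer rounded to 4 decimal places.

Answer: 2.1877

Derivation:
Step 0: x=[3.0000 8.0000 14.0000] v=[0.0000 0.0000 0.0000]
Step 1: x=[3.1600 8.0400 13.9200] v=[0.8000 0.2000 -0.4000]
Step 2: x=[3.4576 8.1200 13.7696] v=[1.4880 0.4000 -0.7520]
Step 3: x=[3.8516 8.2395 13.5672] v=[1.9699 0.5974 -1.0118]
Step 4: x=[4.2885 8.3966 13.3386] v=[2.1844 0.7854 -1.1429]
Step 5: x=[4.7109 8.5870 13.1147] v=[2.1122 0.9522 -1.1197]
Step 6: x=[5.0666 8.8035 12.9285] v=[1.7783 1.0825 -0.9308]
Step 7: x=[5.3159 9.0355 12.8123] v=[1.2464 1.1601 -0.5808]
Max displacement = 2.1877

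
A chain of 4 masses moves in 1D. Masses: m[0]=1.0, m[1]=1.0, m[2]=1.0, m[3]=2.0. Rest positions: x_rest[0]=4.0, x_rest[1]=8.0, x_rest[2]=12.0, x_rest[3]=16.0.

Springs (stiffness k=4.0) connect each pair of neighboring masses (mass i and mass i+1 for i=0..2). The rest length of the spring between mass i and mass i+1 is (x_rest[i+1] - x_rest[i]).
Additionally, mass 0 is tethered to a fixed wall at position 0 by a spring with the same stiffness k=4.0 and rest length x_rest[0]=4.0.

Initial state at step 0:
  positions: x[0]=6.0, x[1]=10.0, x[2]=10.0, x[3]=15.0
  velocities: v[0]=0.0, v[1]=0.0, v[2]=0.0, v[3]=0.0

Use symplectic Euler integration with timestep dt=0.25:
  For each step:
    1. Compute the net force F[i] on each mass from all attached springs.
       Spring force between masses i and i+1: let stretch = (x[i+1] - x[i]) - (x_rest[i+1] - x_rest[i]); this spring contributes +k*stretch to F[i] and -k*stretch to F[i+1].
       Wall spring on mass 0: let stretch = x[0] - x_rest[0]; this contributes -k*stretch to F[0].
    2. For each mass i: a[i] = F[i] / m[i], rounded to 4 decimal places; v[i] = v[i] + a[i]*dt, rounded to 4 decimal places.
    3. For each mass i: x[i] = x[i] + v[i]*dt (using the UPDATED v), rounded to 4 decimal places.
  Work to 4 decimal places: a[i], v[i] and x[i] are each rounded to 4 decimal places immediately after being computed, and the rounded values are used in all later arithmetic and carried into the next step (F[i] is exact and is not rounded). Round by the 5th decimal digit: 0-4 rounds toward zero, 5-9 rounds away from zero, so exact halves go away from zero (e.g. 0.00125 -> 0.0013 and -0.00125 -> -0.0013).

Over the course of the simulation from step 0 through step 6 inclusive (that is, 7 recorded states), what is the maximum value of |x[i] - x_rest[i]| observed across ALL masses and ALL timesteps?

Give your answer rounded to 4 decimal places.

Answer: 2.5061

Derivation:
Step 0: x=[6.0000 10.0000 10.0000 15.0000] v=[0.0000 0.0000 0.0000 0.0000]
Step 1: x=[5.5000 9.0000 11.2500 14.8750] v=[-2.0000 -4.0000 5.0000 -0.5000]
Step 2: x=[4.5000 7.6875 12.8438 14.7969] v=[-4.0000 -5.2500 6.3750 -0.3125]
Step 3: x=[3.1719 6.8672 13.6368 14.9747] v=[-5.3125 -3.2812 3.1718 0.7110]
Step 4: x=[1.9746 6.8155 13.0718 15.4852] v=[-4.7891 -0.2069 -2.2599 2.0421]
Step 5: x=[1.4939 7.1176 11.5461 16.1941] v=[-1.9228 1.2085 -6.1028 2.8354]
Step 6: x=[2.0457 7.1209 10.0753 16.8220] v=[2.2070 0.0133 -5.8833 2.5114]
Max displacement = 2.5061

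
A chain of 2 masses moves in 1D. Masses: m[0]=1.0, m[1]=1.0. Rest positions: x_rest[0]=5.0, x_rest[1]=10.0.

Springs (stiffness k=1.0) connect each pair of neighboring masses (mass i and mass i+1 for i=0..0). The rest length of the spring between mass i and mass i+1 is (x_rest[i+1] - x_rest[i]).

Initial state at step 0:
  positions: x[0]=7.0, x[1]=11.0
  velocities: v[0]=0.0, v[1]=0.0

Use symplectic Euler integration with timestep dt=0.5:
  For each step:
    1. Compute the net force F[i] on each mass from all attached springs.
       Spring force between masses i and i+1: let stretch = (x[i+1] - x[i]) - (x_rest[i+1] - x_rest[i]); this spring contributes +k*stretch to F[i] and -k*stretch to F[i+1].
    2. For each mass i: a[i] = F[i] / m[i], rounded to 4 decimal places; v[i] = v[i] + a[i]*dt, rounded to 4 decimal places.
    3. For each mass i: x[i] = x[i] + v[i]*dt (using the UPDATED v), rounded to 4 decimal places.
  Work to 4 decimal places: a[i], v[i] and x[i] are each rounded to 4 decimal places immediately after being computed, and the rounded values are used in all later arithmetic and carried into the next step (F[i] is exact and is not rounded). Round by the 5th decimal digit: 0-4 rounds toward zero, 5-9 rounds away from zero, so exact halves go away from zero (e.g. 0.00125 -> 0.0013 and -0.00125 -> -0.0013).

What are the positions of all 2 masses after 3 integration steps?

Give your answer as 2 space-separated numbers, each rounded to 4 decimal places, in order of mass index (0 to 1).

Step 0: x=[7.0000 11.0000] v=[0.0000 0.0000]
Step 1: x=[6.7500 11.2500] v=[-0.5000 0.5000]
Step 2: x=[6.3750 11.6250] v=[-0.7500 0.7500]
Step 3: x=[6.0625 11.9375] v=[-0.6250 0.6250]

Answer: 6.0625 11.9375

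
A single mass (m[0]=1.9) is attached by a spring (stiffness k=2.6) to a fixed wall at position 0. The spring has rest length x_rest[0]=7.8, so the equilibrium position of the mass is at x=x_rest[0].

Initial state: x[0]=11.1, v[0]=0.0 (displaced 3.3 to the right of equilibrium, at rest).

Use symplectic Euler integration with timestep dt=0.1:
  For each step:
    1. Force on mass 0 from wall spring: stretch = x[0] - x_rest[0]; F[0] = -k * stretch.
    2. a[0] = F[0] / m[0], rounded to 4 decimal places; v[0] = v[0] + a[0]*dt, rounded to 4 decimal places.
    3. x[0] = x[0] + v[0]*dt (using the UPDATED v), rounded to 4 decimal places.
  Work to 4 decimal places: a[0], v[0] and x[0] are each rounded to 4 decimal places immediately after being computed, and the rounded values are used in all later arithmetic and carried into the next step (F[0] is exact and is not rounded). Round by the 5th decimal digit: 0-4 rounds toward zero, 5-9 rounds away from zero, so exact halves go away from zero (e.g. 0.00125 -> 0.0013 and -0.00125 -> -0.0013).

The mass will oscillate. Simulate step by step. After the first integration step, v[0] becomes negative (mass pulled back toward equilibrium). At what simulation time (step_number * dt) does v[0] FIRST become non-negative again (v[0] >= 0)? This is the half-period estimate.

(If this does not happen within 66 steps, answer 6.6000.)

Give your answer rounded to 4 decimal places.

Answer: 2.7000

Derivation:
Step 0: x=[11.1000] v=[0.0000]
Step 1: x=[11.0548] v=[-0.4516]
Step 2: x=[10.9651] v=[-0.8970]
Step 3: x=[10.8321] v=[-1.3301]
Step 4: x=[10.6576] v=[-1.7450]
Step 5: x=[10.4440] v=[-2.1360]
Step 6: x=[10.1942] v=[-2.4978]
Step 7: x=[9.9117] v=[-2.8254]
Step 8: x=[9.6003] v=[-3.1144]
Step 9: x=[9.2642] v=[-3.3608]
Step 10: x=[8.9081] v=[-3.5612]
Step 11: x=[8.5368] v=[-3.7128]
Step 12: x=[8.1554] v=[-3.8136]
Step 13: x=[7.7692] v=[-3.8622]
Step 14: x=[7.3834] v=[-3.8580]
Step 15: x=[7.0033] v=[-3.8010]
Step 16: x=[6.6341] v=[-3.6920]
Step 17: x=[6.2809] v=[-3.5325]
Step 18: x=[5.9484] v=[-3.3246]
Step 19: x=[5.6413] v=[-3.0712]
Step 20: x=[5.3637] v=[-2.7758]
Step 21: x=[5.1195] v=[-2.4424]
Step 22: x=[4.9119] v=[-2.0756]
Step 23: x=[4.7439] v=[-1.6804]
Step 24: x=[4.6177] v=[-1.2622]
Step 25: x=[4.5350] v=[-0.8267]
Step 26: x=[4.4970] v=[-0.3799]
Step 27: x=[4.5042] v=[0.0721]
First v>=0 after going negative at step 27, time=2.7000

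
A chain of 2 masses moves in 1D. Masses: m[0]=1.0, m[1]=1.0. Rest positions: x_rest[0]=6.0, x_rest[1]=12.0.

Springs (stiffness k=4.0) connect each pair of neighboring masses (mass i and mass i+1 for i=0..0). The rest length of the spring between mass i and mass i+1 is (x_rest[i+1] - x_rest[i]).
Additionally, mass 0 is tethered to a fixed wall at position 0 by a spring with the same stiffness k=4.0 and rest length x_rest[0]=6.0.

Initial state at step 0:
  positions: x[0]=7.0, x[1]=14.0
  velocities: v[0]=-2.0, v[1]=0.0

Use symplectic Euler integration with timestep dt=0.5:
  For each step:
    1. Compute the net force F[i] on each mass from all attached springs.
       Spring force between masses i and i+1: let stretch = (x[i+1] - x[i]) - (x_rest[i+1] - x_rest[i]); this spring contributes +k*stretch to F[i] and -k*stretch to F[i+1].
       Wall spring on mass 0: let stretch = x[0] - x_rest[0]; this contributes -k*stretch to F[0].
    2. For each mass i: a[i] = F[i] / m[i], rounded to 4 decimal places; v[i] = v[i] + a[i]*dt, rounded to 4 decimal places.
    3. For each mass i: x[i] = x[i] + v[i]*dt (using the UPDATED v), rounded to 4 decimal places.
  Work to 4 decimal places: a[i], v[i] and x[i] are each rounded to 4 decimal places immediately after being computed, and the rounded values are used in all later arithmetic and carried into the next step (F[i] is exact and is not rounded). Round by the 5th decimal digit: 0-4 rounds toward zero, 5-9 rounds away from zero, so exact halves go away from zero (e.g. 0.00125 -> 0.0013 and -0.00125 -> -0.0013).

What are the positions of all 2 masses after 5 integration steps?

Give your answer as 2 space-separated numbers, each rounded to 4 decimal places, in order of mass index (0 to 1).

Answer: 5.0000 10.0000

Derivation:
Step 0: x=[7.0000 14.0000] v=[-2.0000 0.0000]
Step 1: x=[6.0000 13.0000] v=[-2.0000 -2.0000]
Step 2: x=[6.0000 11.0000] v=[0.0000 -4.0000]
Step 3: x=[5.0000 10.0000] v=[-2.0000 -2.0000]
Step 4: x=[4.0000 10.0000] v=[-2.0000 0.0000]
Step 5: x=[5.0000 10.0000] v=[2.0000 0.0000]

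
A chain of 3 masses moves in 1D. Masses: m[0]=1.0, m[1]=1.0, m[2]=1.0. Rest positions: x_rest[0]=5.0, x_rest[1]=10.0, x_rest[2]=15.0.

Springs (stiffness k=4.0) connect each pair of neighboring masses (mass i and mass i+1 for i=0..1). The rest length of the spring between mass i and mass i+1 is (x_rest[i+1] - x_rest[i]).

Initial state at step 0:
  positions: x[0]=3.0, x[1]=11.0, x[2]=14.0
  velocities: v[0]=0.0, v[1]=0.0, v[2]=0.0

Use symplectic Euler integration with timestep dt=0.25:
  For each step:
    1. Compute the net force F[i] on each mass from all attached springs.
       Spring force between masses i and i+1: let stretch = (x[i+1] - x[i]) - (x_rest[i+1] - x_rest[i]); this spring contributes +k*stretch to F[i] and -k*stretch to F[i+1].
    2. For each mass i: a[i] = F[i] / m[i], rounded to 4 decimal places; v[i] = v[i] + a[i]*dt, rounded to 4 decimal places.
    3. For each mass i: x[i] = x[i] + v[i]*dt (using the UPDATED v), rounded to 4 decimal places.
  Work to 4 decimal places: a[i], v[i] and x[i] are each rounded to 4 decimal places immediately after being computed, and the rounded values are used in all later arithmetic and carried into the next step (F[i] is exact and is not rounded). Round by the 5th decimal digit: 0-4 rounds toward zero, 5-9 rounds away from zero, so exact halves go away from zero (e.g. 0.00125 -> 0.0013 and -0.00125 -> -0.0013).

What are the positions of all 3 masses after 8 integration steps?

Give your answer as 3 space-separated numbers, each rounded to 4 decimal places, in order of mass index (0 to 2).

Answer: 4.3220 9.7744 13.9038

Derivation:
Step 0: x=[3.0000 11.0000 14.0000] v=[0.0000 0.0000 0.0000]
Step 1: x=[3.7500 9.7500 14.5000] v=[3.0000 -5.0000 2.0000]
Step 2: x=[4.7500 8.1875 15.0625] v=[4.0000 -6.2500 2.2500]
Step 3: x=[5.3594 7.4844 15.1563] v=[2.4375 -2.8125 0.3750]
Step 4: x=[5.2500 8.1680 14.5821] v=[-0.4375 2.7344 -2.2969]
Step 5: x=[4.6201 9.7256 13.6544] v=[-2.5195 6.2305 -3.7110]
Step 6: x=[4.0166 10.9891 12.9945] v=[-2.4140 5.0538 -2.6398]
Step 7: x=[3.9062 11.0108 13.0832] v=[-0.4415 0.0867 0.3548]
Step 8: x=[4.3220 9.7744 13.9038] v=[1.6631 -4.9455 3.2824]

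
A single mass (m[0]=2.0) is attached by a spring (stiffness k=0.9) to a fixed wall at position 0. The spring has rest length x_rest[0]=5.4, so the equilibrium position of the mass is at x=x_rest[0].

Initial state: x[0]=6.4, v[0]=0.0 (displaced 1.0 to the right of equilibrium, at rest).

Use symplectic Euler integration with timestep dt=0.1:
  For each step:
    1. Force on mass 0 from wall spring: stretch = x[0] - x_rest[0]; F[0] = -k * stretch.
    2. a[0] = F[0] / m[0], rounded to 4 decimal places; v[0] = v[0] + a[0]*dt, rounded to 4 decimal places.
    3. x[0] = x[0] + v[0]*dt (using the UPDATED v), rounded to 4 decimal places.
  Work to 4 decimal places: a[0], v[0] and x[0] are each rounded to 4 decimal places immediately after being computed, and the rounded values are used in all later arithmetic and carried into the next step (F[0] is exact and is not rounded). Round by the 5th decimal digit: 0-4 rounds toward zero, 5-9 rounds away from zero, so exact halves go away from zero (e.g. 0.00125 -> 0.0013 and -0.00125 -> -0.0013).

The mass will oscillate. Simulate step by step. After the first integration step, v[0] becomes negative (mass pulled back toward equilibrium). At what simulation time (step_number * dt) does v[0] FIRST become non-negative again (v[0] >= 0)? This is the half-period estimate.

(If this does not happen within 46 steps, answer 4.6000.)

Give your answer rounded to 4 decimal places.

Answer: 4.6000

Derivation:
Step 0: x=[6.4000] v=[0.0000]
Step 1: x=[6.3955] v=[-0.0450]
Step 2: x=[6.3865] v=[-0.0898]
Step 3: x=[6.3731] v=[-0.1342]
Step 4: x=[6.3553] v=[-0.1780]
Step 5: x=[6.3332] v=[-0.2210]
Step 6: x=[6.3069] v=[-0.2630]
Step 7: x=[6.2765] v=[-0.3038]
Step 8: x=[6.2422] v=[-0.3432]
Step 9: x=[6.2041] v=[-0.3811]
Step 10: x=[6.1624] v=[-0.4173]
Step 11: x=[6.1172] v=[-0.4516]
Step 12: x=[6.0688] v=[-0.4839]
Step 13: x=[6.0174] v=[-0.5140]
Step 14: x=[5.9632] v=[-0.5418]
Step 15: x=[5.9065] v=[-0.5671]
Step 16: x=[5.8475] v=[-0.5899]
Step 17: x=[5.7865] v=[-0.6100]
Step 18: x=[5.7238] v=[-0.6274]
Step 19: x=[5.6596] v=[-0.6420]
Step 20: x=[5.5942] v=[-0.6537]
Step 21: x=[5.5280] v=[-0.6624]
Step 22: x=[5.4612] v=[-0.6682]
Step 23: x=[5.3941] v=[-0.6710]
Step 24: x=[5.3270] v=[-0.6707]
Step 25: x=[5.2603] v=[-0.6674]
Step 26: x=[5.1942] v=[-0.6611]
Step 27: x=[5.1290] v=[-0.6518]
Step 28: x=[5.0650] v=[-0.6396]
Step 29: x=[5.0026] v=[-0.6245]
Step 30: x=[4.9419] v=[-0.6066]
Step 31: x=[4.8833] v=[-0.5860]
Step 32: x=[4.8270] v=[-0.5628]
Step 33: x=[4.7733] v=[-0.5370]
Step 34: x=[4.7224] v=[-0.5088]
Step 35: x=[4.6746] v=[-0.4783]
Step 36: x=[4.6300] v=[-0.4457]
Step 37: x=[4.5889] v=[-0.4111]
Step 38: x=[4.5514] v=[-0.3746]
Step 39: x=[4.5178] v=[-0.3364]
Step 40: x=[4.4881] v=[-0.2967]
Step 41: x=[4.4625] v=[-0.2557]
Step 42: x=[4.4412] v=[-0.2135]
Step 43: x=[4.4242] v=[-0.1704]
Step 44: x=[4.4116] v=[-0.1265]
Step 45: x=[4.4034] v=[-0.0820]
Step 46: x=[4.3997] v=[-0.0372]
v[0] did not become non-negative within 46 steps; using fallback time=4.6000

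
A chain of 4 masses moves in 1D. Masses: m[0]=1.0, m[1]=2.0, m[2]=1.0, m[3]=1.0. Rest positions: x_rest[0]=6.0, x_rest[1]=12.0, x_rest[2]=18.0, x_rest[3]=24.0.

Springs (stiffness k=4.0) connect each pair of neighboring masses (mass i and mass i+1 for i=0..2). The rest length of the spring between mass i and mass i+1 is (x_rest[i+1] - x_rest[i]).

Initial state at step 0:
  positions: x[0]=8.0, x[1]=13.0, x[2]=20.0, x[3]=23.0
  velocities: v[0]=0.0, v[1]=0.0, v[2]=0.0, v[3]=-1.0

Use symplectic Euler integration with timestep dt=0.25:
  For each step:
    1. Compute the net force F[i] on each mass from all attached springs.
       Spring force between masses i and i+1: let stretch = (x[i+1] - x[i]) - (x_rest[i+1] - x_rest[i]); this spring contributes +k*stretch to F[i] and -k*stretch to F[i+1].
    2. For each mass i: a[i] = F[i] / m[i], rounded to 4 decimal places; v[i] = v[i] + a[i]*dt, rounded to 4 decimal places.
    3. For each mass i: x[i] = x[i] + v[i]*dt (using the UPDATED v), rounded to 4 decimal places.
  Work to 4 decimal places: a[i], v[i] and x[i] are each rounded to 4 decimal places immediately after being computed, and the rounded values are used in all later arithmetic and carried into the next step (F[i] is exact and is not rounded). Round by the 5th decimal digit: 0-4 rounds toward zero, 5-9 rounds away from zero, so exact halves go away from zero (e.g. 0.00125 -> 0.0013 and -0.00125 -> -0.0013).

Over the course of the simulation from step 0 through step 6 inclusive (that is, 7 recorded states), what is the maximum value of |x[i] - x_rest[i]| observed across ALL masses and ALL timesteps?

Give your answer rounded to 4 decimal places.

Answer: 2.1705

Derivation:
Step 0: x=[8.0000 13.0000 20.0000 23.0000] v=[0.0000 0.0000 0.0000 -1.0000]
Step 1: x=[7.7500 13.2500 19.0000 23.5000] v=[-1.0000 1.0000 -4.0000 2.0000]
Step 2: x=[7.3750 13.5313 17.6875 24.3750] v=[-1.5000 1.1250 -5.2500 3.5000]
Step 3: x=[7.0391 13.5626 17.0078 25.0781] v=[-1.3437 0.1250 -2.7187 2.8125]
Step 4: x=[6.8341 13.2091 17.4844 25.2637] v=[-0.8202 -1.4142 1.9064 0.7422]
Step 5: x=[6.7228 12.5931 18.8370 25.0044] v=[-0.4452 -2.4641 5.4104 -1.0371]
Step 6: x=[6.5791 12.0238 20.1705 24.7033] v=[-0.5749 -2.2773 5.3339 -1.2045]
Max displacement = 2.1705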